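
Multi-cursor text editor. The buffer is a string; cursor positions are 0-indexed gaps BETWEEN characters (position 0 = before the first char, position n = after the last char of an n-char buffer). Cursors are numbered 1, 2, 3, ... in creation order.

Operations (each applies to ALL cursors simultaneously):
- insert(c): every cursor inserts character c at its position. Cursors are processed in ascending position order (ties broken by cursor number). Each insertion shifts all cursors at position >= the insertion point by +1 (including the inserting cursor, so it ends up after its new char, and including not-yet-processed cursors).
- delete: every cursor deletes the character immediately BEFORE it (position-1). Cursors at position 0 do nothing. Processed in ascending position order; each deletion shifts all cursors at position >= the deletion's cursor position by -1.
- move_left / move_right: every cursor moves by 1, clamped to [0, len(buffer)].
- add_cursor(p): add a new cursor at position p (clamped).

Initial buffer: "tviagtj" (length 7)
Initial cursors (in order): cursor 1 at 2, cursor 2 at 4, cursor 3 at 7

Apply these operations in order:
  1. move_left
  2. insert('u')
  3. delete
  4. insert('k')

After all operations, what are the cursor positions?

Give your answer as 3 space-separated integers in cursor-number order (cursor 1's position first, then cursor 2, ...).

After op 1 (move_left): buffer="tviagtj" (len 7), cursors c1@1 c2@3 c3@6, authorship .......
After op 2 (insert('u')): buffer="tuviuagtuj" (len 10), cursors c1@2 c2@5 c3@9, authorship .1..2...3.
After op 3 (delete): buffer="tviagtj" (len 7), cursors c1@1 c2@3 c3@6, authorship .......
After op 4 (insert('k')): buffer="tkvikagtkj" (len 10), cursors c1@2 c2@5 c3@9, authorship .1..2...3.

Answer: 2 5 9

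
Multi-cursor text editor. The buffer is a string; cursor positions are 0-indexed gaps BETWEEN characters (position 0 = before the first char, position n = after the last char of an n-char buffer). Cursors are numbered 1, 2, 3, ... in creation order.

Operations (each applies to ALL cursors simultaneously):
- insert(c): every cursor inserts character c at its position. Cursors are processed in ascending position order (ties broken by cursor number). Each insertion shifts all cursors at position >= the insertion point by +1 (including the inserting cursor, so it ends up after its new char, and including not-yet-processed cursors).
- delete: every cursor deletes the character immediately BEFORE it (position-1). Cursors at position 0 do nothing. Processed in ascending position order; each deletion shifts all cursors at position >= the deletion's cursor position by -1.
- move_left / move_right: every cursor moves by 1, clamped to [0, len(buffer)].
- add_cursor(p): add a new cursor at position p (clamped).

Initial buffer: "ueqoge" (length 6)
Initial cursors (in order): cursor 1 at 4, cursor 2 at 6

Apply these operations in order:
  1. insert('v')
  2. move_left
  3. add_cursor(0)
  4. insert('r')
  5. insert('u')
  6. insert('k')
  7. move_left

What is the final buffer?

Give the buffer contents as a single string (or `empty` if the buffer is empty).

Answer: rukueqorukvgerukv

Derivation:
After op 1 (insert('v')): buffer="ueqovgev" (len 8), cursors c1@5 c2@8, authorship ....1..2
After op 2 (move_left): buffer="ueqovgev" (len 8), cursors c1@4 c2@7, authorship ....1..2
After op 3 (add_cursor(0)): buffer="ueqovgev" (len 8), cursors c3@0 c1@4 c2@7, authorship ....1..2
After op 4 (insert('r')): buffer="rueqorvgerv" (len 11), cursors c3@1 c1@6 c2@10, authorship 3....11..22
After op 5 (insert('u')): buffer="ruueqoruvgeruv" (len 14), cursors c3@2 c1@8 c2@13, authorship 33....111..222
After op 6 (insert('k')): buffer="rukueqorukvgerukv" (len 17), cursors c3@3 c1@10 c2@16, authorship 333....1111..2222
After op 7 (move_left): buffer="rukueqorukvgerukv" (len 17), cursors c3@2 c1@9 c2@15, authorship 333....1111..2222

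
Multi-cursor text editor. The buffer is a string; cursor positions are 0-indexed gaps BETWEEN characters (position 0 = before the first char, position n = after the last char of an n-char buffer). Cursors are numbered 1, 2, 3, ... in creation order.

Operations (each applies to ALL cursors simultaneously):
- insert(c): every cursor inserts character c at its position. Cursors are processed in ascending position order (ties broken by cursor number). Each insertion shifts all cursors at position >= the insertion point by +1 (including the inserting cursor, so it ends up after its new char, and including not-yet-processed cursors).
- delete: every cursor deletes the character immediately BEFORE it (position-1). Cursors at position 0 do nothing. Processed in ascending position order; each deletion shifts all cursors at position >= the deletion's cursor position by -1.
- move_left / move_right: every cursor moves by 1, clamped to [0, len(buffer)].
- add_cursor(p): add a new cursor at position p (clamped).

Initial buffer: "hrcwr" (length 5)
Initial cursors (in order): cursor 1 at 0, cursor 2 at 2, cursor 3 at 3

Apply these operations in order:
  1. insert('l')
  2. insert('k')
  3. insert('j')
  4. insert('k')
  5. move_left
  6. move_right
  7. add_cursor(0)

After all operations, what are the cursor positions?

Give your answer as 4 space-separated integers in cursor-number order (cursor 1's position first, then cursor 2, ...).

Answer: 4 10 15 0

Derivation:
After op 1 (insert('l')): buffer="lhrlclwr" (len 8), cursors c1@1 c2@4 c3@6, authorship 1..2.3..
After op 2 (insert('k')): buffer="lkhrlkclkwr" (len 11), cursors c1@2 c2@6 c3@9, authorship 11..22.33..
After op 3 (insert('j')): buffer="lkjhrlkjclkjwr" (len 14), cursors c1@3 c2@8 c3@12, authorship 111..222.333..
After op 4 (insert('k')): buffer="lkjkhrlkjkclkjkwr" (len 17), cursors c1@4 c2@10 c3@15, authorship 1111..2222.3333..
After op 5 (move_left): buffer="lkjkhrlkjkclkjkwr" (len 17), cursors c1@3 c2@9 c3@14, authorship 1111..2222.3333..
After op 6 (move_right): buffer="lkjkhrlkjkclkjkwr" (len 17), cursors c1@4 c2@10 c3@15, authorship 1111..2222.3333..
After op 7 (add_cursor(0)): buffer="lkjkhrlkjkclkjkwr" (len 17), cursors c4@0 c1@4 c2@10 c3@15, authorship 1111..2222.3333..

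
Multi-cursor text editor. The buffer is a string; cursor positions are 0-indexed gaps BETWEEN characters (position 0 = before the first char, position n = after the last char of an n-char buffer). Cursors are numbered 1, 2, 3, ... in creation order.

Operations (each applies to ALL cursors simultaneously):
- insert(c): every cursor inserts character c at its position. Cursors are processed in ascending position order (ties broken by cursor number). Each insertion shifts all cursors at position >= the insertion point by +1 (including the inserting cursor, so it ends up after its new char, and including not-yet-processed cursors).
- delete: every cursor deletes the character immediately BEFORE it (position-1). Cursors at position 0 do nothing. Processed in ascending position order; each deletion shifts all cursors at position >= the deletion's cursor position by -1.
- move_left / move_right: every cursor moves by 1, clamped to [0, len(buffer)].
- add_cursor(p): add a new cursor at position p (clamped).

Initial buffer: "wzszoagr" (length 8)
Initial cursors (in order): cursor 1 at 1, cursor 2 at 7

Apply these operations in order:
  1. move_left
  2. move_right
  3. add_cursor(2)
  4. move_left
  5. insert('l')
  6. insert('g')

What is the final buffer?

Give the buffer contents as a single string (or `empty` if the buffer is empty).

After op 1 (move_left): buffer="wzszoagr" (len 8), cursors c1@0 c2@6, authorship ........
After op 2 (move_right): buffer="wzszoagr" (len 8), cursors c1@1 c2@7, authorship ........
After op 3 (add_cursor(2)): buffer="wzszoagr" (len 8), cursors c1@1 c3@2 c2@7, authorship ........
After op 4 (move_left): buffer="wzszoagr" (len 8), cursors c1@0 c3@1 c2@6, authorship ........
After op 5 (insert('l')): buffer="lwlzszoalgr" (len 11), cursors c1@1 c3@3 c2@9, authorship 1.3.....2..
After op 6 (insert('g')): buffer="lgwlgzszoalggr" (len 14), cursors c1@2 c3@5 c2@12, authorship 11.33.....22..

Answer: lgwlgzszoalggr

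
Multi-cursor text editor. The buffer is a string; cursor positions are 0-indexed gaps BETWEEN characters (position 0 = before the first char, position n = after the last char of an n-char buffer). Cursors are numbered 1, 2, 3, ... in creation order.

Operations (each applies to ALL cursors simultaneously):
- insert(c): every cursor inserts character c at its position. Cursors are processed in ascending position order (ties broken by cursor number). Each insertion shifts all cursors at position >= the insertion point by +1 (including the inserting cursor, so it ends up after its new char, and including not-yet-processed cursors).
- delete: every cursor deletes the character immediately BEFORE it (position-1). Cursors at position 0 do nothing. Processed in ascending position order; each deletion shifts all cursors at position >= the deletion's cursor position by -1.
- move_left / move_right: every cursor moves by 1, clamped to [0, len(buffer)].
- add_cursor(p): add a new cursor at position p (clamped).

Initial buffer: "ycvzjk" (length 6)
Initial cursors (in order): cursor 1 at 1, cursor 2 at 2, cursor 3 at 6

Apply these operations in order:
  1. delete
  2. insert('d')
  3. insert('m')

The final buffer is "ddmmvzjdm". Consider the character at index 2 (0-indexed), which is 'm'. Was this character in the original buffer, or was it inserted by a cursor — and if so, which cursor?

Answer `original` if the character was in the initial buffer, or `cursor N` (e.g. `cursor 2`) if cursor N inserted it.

After op 1 (delete): buffer="vzj" (len 3), cursors c1@0 c2@0 c3@3, authorship ...
After op 2 (insert('d')): buffer="ddvzjd" (len 6), cursors c1@2 c2@2 c3@6, authorship 12...3
After op 3 (insert('m')): buffer="ddmmvzjdm" (len 9), cursors c1@4 c2@4 c3@9, authorship 1212...33
Authorship (.=original, N=cursor N): 1 2 1 2 . . . 3 3
Index 2: author = 1

Answer: cursor 1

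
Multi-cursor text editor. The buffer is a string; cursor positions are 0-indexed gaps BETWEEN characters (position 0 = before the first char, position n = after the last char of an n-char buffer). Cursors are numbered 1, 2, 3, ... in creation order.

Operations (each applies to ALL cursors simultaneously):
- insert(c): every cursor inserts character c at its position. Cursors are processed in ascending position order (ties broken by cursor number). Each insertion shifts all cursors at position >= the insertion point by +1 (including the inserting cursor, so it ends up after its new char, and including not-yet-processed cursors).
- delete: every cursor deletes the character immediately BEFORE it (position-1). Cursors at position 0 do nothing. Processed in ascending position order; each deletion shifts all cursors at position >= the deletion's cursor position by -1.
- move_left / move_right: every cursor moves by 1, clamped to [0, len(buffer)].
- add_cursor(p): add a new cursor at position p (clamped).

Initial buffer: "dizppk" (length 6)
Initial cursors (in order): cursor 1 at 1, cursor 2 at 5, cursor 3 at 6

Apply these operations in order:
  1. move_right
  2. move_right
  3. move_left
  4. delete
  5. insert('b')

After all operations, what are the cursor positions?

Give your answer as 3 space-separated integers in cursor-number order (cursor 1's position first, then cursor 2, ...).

Answer: 2 5 5

Derivation:
After op 1 (move_right): buffer="dizppk" (len 6), cursors c1@2 c2@6 c3@6, authorship ......
After op 2 (move_right): buffer="dizppk" (len 6), cursors c1@3 c2@6 c3@6, authorship ......
After op 3 (move_left): buffer="dizppk" (len 6), cursors c1@2 c2@5 c3@5, authorship ......
After op 4 (delete): buffer="dzk" (len 3), cursors c1@1 c2@2 c3@2, authorship ...
After op 5 (insert('b')): buffer="dbzbbk" (len 6), cursors c1@2 c2@5 c3@5, authorship .1.23.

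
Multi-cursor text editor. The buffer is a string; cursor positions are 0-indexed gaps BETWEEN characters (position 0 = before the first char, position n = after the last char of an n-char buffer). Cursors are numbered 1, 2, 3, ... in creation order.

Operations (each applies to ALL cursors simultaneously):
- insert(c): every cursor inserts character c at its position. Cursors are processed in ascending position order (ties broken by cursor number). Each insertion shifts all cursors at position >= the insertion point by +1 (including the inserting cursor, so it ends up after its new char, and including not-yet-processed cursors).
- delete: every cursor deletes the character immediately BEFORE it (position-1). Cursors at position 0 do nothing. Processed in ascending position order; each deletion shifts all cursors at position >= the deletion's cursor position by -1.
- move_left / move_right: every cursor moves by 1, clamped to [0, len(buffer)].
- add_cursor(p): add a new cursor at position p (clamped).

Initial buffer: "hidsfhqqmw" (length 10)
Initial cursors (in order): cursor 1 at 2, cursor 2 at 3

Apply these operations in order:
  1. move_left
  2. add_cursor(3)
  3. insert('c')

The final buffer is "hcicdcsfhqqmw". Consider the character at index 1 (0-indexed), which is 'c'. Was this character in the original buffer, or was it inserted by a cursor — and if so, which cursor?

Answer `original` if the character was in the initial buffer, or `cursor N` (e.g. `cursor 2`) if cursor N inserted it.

Answer: cursor 1

Derivation:
After op 1 (move_left): buffer="hidsfhqqmw" (len 10), cursors c1@1 c2@2, authorship ..........
After op 2 (add_cursor(3)): buffer="hidsfhqqmw" (len 10), cursors c1@1 c2@2 c3@3, authorship ..........
After op 3 (insert('c')): buffer="hcicdcsfhqqmw" (len 13), cursors c1@2 c2@4 c3@6, authorship .1.2.3.......
Authorship (.=original, N=cursor N): . 1 . 2 . 3 . . . . . . .
Index 1: author = 1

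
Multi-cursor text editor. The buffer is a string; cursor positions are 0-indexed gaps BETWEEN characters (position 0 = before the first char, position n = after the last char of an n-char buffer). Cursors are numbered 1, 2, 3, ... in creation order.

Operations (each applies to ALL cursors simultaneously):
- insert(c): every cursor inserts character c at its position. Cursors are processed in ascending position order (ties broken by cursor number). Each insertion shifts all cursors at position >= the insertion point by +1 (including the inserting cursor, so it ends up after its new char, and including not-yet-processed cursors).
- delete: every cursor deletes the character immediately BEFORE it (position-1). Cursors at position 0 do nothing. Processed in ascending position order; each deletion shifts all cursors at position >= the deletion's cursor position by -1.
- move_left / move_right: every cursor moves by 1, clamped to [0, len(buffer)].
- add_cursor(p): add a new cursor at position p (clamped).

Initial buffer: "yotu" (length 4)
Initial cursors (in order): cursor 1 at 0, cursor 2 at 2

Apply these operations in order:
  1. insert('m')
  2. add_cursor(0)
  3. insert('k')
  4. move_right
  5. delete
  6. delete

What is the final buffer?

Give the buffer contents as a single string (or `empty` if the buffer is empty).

After op 1 (insert('m')): buffer="myomtu" (len 6), cursors c1@1 c2@4, authorship 1..2..
After op 2 (add_cursor(0)): buffer="myomtu" (len 6), cursors c3@0 c1@1 c2@4, authorship 1..2..
After op 3 (insert('k')): buffer="kmkyomktu" (len 9), cursors c3@1 c1@3 c2@7, authorship 311..22..
After op 4 (move_right): buffer="kmkyomktu" (len 9), cursors c3@2 c1@4 c2@8, authorship 311..22..
After op 5 (delete): buffer="kkomku" (len 6), cursors c3@1 c1@2 c2@5, authorship 31.22.
After op 6 (delete): buffer="omu" (len 3), cursors c1@0 c3@0 c2@2, authorship .2.

Answer: omu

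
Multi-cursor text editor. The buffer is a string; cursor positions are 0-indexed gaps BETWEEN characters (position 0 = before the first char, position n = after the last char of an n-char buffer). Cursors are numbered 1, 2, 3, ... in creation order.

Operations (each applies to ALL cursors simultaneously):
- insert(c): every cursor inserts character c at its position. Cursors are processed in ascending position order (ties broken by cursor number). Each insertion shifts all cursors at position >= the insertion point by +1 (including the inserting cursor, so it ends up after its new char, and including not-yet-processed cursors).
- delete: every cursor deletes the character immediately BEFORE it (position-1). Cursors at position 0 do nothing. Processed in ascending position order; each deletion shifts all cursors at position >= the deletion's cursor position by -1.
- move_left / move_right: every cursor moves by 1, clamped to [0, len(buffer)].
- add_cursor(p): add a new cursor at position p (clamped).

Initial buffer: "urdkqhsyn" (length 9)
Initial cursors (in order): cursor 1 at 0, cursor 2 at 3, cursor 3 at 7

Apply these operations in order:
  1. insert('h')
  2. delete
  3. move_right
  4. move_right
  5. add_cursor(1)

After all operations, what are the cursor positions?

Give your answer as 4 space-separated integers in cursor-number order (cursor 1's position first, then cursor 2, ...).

After op 1 (insert('h')): buffer="hurdhkqhshyn" (len 12), cursors c1@1 c2@5 c3@10, authorship 1...2....3..
After op 2 (delete): buffer="urdkqhsyn" (len 9), cursors c1@0 c2@3 c3@7, authorship .........
After op 3 (move_right): buffer="urdkqhsyn" (len 9), cursors c1@1 c2@4 c3@8, authorship .........
After op 4 (move_right): buffer="urdkqhsyn" (len 9), cursors c1@2 c2@5 c3@9, authorship .........
After op 5 (add_cursor(1)): buffer="urdkqhsyn" (len 9), cursors c4@1 c1@2 c2@5 c3@9, authorship .........

Answer: 2 5 9 1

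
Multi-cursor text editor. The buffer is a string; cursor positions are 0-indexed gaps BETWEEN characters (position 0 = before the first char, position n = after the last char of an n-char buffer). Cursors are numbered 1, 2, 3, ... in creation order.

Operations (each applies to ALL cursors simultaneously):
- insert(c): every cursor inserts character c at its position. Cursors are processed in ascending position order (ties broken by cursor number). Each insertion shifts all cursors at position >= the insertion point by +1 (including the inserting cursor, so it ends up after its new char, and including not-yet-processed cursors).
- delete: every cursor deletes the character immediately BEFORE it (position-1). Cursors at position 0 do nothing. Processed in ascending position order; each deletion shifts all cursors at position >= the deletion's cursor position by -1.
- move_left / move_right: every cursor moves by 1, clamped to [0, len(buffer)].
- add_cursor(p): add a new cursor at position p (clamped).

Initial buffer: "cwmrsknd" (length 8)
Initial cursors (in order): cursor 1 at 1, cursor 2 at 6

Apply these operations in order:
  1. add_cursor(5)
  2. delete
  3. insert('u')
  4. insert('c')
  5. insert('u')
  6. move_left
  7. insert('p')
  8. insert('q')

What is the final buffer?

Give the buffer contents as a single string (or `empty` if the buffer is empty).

After op 1 (add_cursor(5)): buffer="cwmrsknd" (len 8), cursors c1@1 c3@5 c2@6, authorship ........
After op 2 (delete): buffer="wmrnd" (len 5), cursors c1@0 c2@3 c3@3, authorship .....
After op 3 (insert('u')): buffer="uwmruund" (len 8), cursors c1@1 c2@6 c3@6, authorship 1...23..
After op 4 (insert('c')): buffer="ucwmruuccnd" (len 11), cursors c1@2 c2@9 c3@9, authorship 11...2323..
After op 5 (insert('u')): buffer="ucuwmruuccuund" (len 14), cursors c1@3 c2@12 c3@12, authorship 111...232323..
After op 6 (move_left): buffer="ucuwmruuccuund" (len 14), cursors c1@2 c2@11 c3@11, authorship 111...232323..
After op 7 (insert('p')): buffer="ucpuwmruuccuppund" (len 17), cursors c1@3 c2@14 c3@14, authorship 1111...23232233..
After op 8 (insert('q')): buffer="ucpquwmruuccuppqqund" (len 20), cursors c1@4 c2@17 c3@17, authorship 11111...2323223233..

Answer: ucpquwmruuccuppqqund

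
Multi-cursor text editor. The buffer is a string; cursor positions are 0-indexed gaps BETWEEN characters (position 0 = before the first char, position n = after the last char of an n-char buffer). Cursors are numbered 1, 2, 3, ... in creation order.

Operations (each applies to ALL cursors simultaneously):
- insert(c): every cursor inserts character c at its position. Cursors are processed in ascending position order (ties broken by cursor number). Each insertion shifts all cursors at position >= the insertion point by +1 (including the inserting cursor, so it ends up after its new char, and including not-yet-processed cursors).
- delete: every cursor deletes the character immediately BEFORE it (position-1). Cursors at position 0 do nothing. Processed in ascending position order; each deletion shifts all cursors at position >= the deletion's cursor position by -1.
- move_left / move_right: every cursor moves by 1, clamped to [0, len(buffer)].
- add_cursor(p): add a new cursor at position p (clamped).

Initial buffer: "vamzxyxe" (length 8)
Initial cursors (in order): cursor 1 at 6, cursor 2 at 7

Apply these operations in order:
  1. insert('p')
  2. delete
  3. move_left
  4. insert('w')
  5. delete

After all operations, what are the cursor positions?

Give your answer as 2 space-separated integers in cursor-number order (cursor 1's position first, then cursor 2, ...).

Answer: 5 6

Derivation:
After op 1 (insert('p')): buffer="vamzxypxpe" (len 10), cursors c1@7 c2@9, authorship ......1.2.
After op 2 (delete): buffer="vamzxyxe" (len 8), cursors c1@6 c2@7, authorship ........
After op 3 (move_left): buffer="vamzxyxe" (len 8), cursors c1@5 c2@6, authorship ........
After op 4 (insert('w')): buffer="vamzxwywxe" (len 10), cursors c1@6 c2@8, authorship .....1.2..
After op 5 (delete): buffer="vamzxyxe" (len 8), cursors c1@5 c2@6, authorship ........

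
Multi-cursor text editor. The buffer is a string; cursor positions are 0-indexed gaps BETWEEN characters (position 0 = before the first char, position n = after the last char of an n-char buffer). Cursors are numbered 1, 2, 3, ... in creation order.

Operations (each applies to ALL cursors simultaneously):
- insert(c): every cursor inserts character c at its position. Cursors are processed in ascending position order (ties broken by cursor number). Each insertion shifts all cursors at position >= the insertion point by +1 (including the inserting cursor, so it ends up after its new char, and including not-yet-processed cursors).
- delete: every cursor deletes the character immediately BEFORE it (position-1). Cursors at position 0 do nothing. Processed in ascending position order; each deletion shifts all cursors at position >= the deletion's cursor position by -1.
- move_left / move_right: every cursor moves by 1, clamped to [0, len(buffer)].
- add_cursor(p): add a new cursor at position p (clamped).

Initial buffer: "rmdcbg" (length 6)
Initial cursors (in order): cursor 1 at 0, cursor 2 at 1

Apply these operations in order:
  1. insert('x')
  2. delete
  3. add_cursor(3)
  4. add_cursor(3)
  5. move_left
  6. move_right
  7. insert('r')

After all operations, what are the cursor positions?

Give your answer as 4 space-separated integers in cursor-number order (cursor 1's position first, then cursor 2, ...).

After op 1 (insert('x')): buffer="xrxmdcbg" (len 8), cursors c1@1 c2@3, authorship 1.2.....
After op 2 (delete): buffer="rmdcbg" (len 6), cursors c1@0 c2@1, authorship ......
After op 3 (add_cursor(3)): buffer="rmdcbg" (len 6), cursors c1@0 c2@1 c3@3, authorship ......
After op 4 (add_cursor(3)): buffer="rmdcbg" (len 6), cursors c1@0 c2@1 c3@3 c4@3, authorship ......
After op 5 (move_left): buffer="rmdcbg" (len 6), cursors c1@0 c2@0 c3@2 c4@2, authorship ......
After op 6 (move_right): buffer="rmdcbg" (len 6), cursors c1@1 c2@1 c3@3 c4@3, authorship ......
After op 7 (insert('r')): buffer="rrrmdrrcbg" (len 10), cursors c1@3 c2@3 c3@7 c4@7, authorship .12..34...

Answer: 3 3 7 7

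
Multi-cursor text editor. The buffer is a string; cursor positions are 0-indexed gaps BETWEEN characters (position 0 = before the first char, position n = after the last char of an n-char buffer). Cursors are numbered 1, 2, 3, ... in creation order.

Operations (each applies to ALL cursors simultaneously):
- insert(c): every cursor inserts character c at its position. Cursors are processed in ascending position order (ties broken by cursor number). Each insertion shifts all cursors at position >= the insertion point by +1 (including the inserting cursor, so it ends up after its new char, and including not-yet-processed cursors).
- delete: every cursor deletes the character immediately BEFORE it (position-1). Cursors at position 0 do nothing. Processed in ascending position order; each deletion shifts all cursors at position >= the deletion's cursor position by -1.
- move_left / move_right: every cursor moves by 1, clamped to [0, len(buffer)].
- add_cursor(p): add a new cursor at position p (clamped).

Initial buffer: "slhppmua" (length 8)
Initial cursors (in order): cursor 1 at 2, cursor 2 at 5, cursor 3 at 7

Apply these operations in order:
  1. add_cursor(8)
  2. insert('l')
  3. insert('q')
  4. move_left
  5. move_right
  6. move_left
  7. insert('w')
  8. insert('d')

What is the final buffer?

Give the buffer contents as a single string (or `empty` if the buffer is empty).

After op 1 (add_cursor(8)): buffer="slhppmua" (len 8), cursors c1@2 c2@5 c3@7 c4@8, authorship ........
After op 2 (insert('l')): buffer="sllhpplmulal" (len 12), cursors c1@3 c2@7 c3@10 c4@12, authorship ..1...2..3.4
After op 3 (insert('q')): buffer="sllqhpplqmulqalq" (len 16), cursors c1@4 c2@9 c3@13 c4@16, authorship ..11...22..33.44
After op 4 (move_left): buffer="sllqhpplqmulqalq" (len 16), cursors c1@3 c2@8 c3@12 c4@15, authorship ..11...22..33.44
After op 5 (move_right): buffer="sllqhpplqmulqalq" (len 16), cursors c1@4 c2@9 c3@13 c4@16, authorship ..11...22..33.44
After op 6 (move_left): buffer="sllqhpplqmulqalq" (len 16), cursors c1@3 c2@8 c3@12 c4@15, authorship ..11...22..33.44
After op 7 (insert('w')): buffer="sllwqhpplwqmulwqalwq" (len 20), cursors c1@4 c2@10 c3@15 c4@19, authorship ..111...222..333.444
After op 8 (insert('d')): buffer="sllwdqhpplwdqmulwdqalwdq" (len 24), cursors c1@5 c2@12 c3@18 c4@23, authorship ..1111...2222..3333.4444

Answer: sllwdqhpplwdqmulwdqalwdq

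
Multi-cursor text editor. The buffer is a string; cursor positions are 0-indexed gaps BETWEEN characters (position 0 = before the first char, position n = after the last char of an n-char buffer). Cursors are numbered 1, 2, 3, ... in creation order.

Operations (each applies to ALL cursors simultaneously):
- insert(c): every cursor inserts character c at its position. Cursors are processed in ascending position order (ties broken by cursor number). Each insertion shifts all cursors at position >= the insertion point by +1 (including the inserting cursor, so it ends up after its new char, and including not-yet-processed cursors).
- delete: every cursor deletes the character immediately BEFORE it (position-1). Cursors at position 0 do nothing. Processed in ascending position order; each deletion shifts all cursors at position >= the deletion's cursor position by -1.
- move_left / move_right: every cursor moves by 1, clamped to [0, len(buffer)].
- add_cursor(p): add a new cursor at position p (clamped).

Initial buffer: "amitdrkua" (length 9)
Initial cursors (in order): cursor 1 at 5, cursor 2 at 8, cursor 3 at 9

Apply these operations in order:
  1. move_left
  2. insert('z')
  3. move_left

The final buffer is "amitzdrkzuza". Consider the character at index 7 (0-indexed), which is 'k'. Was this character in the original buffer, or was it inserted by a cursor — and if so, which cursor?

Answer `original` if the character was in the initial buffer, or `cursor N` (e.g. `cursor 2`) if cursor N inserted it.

Answer: original

Derivation:
After op 1 (move_left): buffer="amitdrkua" (len 9), cursors c1@4 c2@7 c3@8, authorship .........
After op 2 (insert('z')): buffer="amitzdrkzuza" (len 12), cursors c1@5 c2@9 c3@11, authorship ....1...2.3.
After op 3 (move_left): buffer="amitzdrkzuza" (len 12), cursors c1@4 c2@8 c3@10, authorship ....1...2.3.
Authorship (.=original, N=cursor N): . . . . 1 . . . 2 . 3 .
Index 7: author = original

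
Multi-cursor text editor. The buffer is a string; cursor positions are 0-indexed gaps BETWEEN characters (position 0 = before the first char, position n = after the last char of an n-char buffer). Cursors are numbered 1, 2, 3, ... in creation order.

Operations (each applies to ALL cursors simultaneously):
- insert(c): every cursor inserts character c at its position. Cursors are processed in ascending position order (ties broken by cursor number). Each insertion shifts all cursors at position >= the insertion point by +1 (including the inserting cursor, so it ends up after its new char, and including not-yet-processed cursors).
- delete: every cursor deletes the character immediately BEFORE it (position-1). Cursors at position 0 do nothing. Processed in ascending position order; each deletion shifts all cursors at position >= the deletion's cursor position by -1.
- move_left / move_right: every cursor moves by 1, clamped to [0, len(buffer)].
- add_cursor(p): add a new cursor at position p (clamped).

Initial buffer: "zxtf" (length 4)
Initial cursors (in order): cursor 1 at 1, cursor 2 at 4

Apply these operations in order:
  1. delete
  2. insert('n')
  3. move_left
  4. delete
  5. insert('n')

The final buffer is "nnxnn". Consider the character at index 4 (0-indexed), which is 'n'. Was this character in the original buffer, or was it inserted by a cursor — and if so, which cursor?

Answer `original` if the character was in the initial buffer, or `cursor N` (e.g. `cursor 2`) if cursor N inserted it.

Answer: cursor 2

Derivation:
After op 1 (delete): buffer="xt" (len 2), cursors c1@0 c2@2, authorship ..
After op 2 (insert('n')): buffer="nxtn" (len 4), cursors c1@1 c2@4, authorship 1..2
After op 3 (move_left): buffer="nxtn" (len 4), cursors c1@0 c2@3, authorship 1..2
After op 4 (delete): buffer="nxn" (len 3), cursors c1@0 c2@2, authorship 1.2
After op 5 (insert('n')): buffer="nnxnn" (len 5), cursors c1@1 c2@4, authorship 11.22
Authorship (.=original, N=cursor N): 1 1 . 2 2
Index 4: author = 2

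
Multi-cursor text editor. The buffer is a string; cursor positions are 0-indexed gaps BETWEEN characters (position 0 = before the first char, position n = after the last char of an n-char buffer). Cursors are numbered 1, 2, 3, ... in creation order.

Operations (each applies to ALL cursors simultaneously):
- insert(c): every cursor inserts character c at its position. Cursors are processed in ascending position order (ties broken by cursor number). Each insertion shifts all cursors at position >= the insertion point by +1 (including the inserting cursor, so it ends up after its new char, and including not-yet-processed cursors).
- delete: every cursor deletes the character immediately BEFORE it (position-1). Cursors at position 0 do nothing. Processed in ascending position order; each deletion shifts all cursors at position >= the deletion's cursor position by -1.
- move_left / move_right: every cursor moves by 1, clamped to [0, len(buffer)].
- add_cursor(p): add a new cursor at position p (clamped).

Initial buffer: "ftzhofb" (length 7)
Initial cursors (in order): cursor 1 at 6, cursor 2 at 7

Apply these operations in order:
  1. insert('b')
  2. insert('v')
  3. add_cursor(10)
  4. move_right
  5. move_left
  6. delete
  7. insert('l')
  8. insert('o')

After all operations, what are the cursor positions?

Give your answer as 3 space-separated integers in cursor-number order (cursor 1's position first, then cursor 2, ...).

Answer: 13 13 13

Derivation:
After op 1 (insert('b')): buffer="ftzhofbbb" (len 9), cursors c1@7 c2@9, authorship ......1.2
After op 2 (insert('v')): buffer="ftzhofbvbbv" (len 11), cursors c1@8 c2@11, authorship ......11.22
After op 3 (add_cursor(10)): buffer="ftzhofbvbbv" (len 11), cursors c1@8 c3@10 c2@11, authorship ......11.22
After op 4 (move_right): buffer="ftzhofbvbbv" (len 11), cursors c1@9 c2@11 c3@11, authorship ......11.22
After op 5 (move_left): buffer="ftzhofbvbbv" (len 11), cursors c1@8 c2@10 c3@10, authorship ......11.22
After op 6 (delete): buffer="ftzhofbv" (len 8), cursors c1@7 c2@7 c3@7, authorship ......12
After op 7 (insert('l')): buffer="ftzhofblllv" (len 11), cursors c1@10 c2@10 c3@10, authorship ......11232
After op 8 (insert('o')): buffer="ftzhofblllooov" (len 14), cursors c1@13 c2@13 c3@13, authorship ......11231232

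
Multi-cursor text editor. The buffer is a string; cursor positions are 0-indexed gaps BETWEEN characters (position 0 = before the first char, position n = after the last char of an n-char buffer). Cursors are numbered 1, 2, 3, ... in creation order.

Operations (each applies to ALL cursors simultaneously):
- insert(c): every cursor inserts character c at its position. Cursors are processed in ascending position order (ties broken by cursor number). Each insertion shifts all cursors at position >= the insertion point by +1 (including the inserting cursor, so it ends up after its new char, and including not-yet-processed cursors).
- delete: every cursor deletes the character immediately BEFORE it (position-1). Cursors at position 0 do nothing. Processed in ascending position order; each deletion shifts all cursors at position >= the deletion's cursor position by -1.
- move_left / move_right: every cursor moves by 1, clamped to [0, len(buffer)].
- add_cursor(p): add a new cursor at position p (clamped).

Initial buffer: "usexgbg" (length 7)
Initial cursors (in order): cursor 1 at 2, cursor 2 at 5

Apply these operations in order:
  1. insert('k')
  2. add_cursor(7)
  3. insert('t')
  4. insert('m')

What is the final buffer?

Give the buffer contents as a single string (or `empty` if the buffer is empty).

Answer: usktmexgkttmmbg

Derivation:
After op 1 (insert('k')): buffer="uskexgkbg" (len 9), cursors c1@3 c2@7, authorship ..1...2..
After op 2 (add_cursor(7)): buffer="uskexgkbg" (len 9), cursors c1@3 c2@7 c3@7, authorship ..1...2..
After op 3 (insert('t')): buffer="usktexgkttbg" (len 12), cursors c1@4 c2@10 c3@10, authorship ..11...223..
After op 4 (insert('m')): buffer="usktmexgkttmmbg" (len 15), cursors c1@5 c2@13 c3@13, authorship ..111...22323..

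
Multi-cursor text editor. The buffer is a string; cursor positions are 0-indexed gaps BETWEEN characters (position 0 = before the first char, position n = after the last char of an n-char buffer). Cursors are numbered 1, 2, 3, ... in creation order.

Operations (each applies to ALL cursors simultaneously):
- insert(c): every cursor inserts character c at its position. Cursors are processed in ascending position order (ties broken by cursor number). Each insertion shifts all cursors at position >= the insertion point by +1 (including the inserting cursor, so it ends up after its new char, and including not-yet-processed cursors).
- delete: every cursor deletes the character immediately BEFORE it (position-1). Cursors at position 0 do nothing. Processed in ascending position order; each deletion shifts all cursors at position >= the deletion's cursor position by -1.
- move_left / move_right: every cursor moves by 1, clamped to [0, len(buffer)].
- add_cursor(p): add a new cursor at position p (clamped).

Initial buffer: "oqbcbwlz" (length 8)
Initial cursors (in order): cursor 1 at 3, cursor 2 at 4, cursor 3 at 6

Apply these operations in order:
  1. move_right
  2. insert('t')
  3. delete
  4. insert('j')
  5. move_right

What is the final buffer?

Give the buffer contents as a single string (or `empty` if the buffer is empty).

Answer: oqbcjbjwljz

Derivation:
After op 1 (move_right): buffer="oqbcbwlz" (len 8), cursors c1@4 c2@5 c3@7, authorship ........
After op 2 (insert('t')): buffer="oqbctbtwltz" (len 11), cursors c1@5 c2@7 c3@10, authorship ....1.2..3.
After op 3 (delete): buffer="oqbcbwlz" (len 8), cursors c1@4 c2@5 c3@7, authorship ........
After op 4 (insert('j')): buffer="oqbcjbjwljz" (len 11), cursors c1@5 c2@7 c3@10, authorship ....1.2..3.
After op 5 (move_right): buffer="oqbcjbjwljz" (len 11), cursors c1@6 c2@8 c3@11, authorship ....1.2..3.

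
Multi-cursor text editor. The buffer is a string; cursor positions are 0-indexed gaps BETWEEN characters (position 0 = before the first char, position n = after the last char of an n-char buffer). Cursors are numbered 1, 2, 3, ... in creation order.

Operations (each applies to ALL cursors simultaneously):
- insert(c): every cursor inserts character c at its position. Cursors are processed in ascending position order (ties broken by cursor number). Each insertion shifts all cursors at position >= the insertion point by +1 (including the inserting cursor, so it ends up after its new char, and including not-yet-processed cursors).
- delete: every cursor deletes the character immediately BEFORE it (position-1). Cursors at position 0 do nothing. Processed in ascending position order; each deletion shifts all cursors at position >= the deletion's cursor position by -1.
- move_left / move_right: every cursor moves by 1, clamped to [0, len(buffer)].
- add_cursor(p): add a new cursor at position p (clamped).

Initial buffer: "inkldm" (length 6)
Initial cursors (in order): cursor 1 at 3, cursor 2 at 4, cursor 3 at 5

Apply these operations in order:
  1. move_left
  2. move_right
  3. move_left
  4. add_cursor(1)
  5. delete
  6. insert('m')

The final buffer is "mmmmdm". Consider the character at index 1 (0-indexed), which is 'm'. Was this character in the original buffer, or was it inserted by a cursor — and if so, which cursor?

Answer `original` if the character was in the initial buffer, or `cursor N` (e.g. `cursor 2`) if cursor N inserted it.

After op 1 (move_left): buffer="inkldm" (len 6), cursors c1@2 c2@3 c3@4, authorship ......
After op 2 (move_right): buffer="inkldm" (len 6), cursors c1@3 c2@4 c3@5, authorship ......
After op 3 (move_left): buffer="inkldm" (len 6), cursors c1@2 c2@3 c3@4, authorship ......
After op 4 (add_cursor(1)): buffer="inkldm" (len 6), cursors c4@1 c1@2 c2@3 c3@4, authorship ......
After op 5 (delete): buffer="dm" (len 2), cursors c1@0 c2@0 c3@0 c4@0, authorship ..
After op 6 (insert('m')): buffer="mmmmdm" (len 6), cursors c1@4 c2@4 c3@4 c4@4, authorship 1234..
Authorship (.=original, N=cursor N): 1 2 3 4 . .
Index 1: author = 2

Answer: cursor 2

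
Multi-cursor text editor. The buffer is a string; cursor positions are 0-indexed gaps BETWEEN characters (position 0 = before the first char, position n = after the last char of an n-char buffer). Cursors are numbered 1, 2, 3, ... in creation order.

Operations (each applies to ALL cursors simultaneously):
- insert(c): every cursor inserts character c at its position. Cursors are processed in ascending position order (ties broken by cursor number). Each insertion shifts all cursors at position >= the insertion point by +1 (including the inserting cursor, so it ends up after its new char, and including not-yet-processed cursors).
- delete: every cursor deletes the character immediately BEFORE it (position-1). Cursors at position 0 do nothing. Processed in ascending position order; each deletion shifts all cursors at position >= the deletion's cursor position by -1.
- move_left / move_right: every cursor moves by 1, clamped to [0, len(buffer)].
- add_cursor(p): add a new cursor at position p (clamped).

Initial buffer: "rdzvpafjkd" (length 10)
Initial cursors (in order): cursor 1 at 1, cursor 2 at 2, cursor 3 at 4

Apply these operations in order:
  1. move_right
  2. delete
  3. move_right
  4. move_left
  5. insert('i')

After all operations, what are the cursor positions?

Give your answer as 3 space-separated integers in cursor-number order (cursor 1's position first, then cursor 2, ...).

Answer: 3 3 5

Derivation:
After op 1 (move_right): buffer="rdzvpafjkd" (len 10), cursors c1@2 c2@3 c3@5, authorship ..........
After op 2 (delete): buffer="rvafjkd" (len 7), cursors c1@1 c2@1 c3@2, authorship .......
After op 3 (move_right): buffer="rvafjkd" (len 7), cursors c1@2 c2@2 c3@3, authorship .......
After op 4 (move_left): buffer="rvafjkd" (len 7), cursors c1@1 c2@1 c3@2, authorship .......
After op 5 (insert('i')): buffer="riiviafjkd" (len 10), cursors c1@3 c2@3 c3@5, authorship .12.3.....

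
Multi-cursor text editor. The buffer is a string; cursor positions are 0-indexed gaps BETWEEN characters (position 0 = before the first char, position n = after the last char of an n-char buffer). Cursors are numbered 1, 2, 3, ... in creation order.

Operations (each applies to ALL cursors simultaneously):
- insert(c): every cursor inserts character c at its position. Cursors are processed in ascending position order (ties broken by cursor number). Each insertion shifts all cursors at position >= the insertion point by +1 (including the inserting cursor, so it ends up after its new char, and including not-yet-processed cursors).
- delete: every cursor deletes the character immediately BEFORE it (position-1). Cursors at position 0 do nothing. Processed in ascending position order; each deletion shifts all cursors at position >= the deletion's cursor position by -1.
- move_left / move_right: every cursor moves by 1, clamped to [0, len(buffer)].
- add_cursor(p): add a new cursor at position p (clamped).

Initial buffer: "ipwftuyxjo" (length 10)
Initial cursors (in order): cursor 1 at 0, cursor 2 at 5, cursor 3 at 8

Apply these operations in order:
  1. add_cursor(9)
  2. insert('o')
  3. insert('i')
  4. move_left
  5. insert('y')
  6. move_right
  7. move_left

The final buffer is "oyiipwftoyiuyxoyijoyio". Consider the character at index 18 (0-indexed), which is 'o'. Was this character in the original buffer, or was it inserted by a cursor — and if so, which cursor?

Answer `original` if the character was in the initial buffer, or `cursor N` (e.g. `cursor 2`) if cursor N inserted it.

After op 1 (add_cursor(9)): buffer="ipwftuyxjo" (len 10), cursors c1@0 c2@5 c3@8 c4@9, authorship ..........
After op 2 (insert('o')): buffer="oipwftouyxojoo" (len 14), cursors c1@1 c2@7 c3@11 c4@13, authorship 1.....2...3.4.
After op 3 (insert('i')): buffer="oiipwftoiuyxoijoio" (len 18), cursors c1@2 c2@9 c3@14 c4@17, authorship 11.....22...33.44.
After op 4 (move_left): buffer="oiipwftoiuyxoijoio" (len 18), cursors c1@1 c2@8 c3@13 c4@16, authorship 11.....22...33.44.
After op 5 (insert('y')): buffer="oyiipwftoyiuyxoyijoyio" (len 22), cursors c1@2 c2@10 c3@16 c4@20, authorship 111.....222...333.444.
After op 6 (move_right): buffer="oyiipwftoyiuyxoyijoyio" (len 22), cursors c1@3 c2@11 c3@17 c4@21, authorship 111.....222...333.444.
After op 7 (move_left): buffer="oyiipwftoyiuyxoyijoyio" (len 22), cursors c1@2 c2@10 c3@16 c4@20, authorship 111.....222...333.444.
Authorship (.=original, N=cursor N): 1 1 1 . . . . . 2 2 2 . . . 3 3 3 . 4 4 4 .
Index 18: author = 4

Answer: cursor 4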